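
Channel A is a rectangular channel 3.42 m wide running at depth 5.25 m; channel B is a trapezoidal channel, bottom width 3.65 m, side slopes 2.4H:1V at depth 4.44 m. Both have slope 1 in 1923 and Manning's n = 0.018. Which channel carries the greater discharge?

channel B

Channel A: Flow area A = b·y = 3.42 × 5.25 = 17.95 m². Wetted perimeter P = b + 2y = 3.42 + 2×5.25 = 13.92 m. Hydraulic radius R = A/P = 17.95/13.92 = 1.29 m. Q_A = (1/0.018)·17.95·1.29^(2/3)·√0.00052 = 26.95 m³/s.
Channel B: With bottom width b = 3.65 m and side slope z = 2.4: A = (b + zy)y = (3.65 + 2.4×4.44)×4.44 = 63.52 m²; P = b + 2y√(1+z²) = 3.65 + 2×4.44×2.6 = 26.74 m. Hydraulic radius R = A/P = 63.52/26.74 = 2.376 m. Q_B = (1/0.018)·63.52·2.376^(2/3)·√0.00052 = 143.3 m³/s.
Q_A = 26.95 m³/s vs Q_B = 143.3 m³/s, so channel B carries more.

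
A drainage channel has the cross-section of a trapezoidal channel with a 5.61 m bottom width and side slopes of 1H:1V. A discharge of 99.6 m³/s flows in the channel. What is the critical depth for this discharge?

At critical depth, Q² T / (g A³) = 1, i.e. A³/T = Q²/g = 99.6²/9.81 = 1011.
At y = 2.19 m: A³/T = 498.9 — too small.
At y = 2.69 m: A³/T = 1013 — matches.

y_c = 2.69 m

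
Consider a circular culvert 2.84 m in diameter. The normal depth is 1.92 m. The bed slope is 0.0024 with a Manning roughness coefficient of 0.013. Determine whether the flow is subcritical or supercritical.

subcritical

For a circular section of diameter D = 2.84 m at depth y = 1.92 m, the central angle is θ = 2 arccos(1 − 2y/D) = 3.861 rad. Then A = (D²/8)(θ − sin θ) = 4.557 m² and P = Dθ/2 = 5.483 m.
Hydraulic radius R = A/P = 4.557/5.483 = 0.8312 m.
V = (1/n) R^(2/3) √S = (1/0.013) × 0.8312^(2/3) × √0.0024 = 3.331 m/s. Hydraulic depth D_h = A/T = 4.557/2.658 = 1.715 m.
Froude number Fr = V/√(g·D_h) = 3.331/√(9.81×1.715) = 0.812, which is less than 1, so the flow is subcritical.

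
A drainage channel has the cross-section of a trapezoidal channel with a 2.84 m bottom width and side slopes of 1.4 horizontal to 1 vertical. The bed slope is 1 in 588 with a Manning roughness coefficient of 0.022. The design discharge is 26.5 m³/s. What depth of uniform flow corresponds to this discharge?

y_n = 2.13 m

Manning's equation rearranged: A R^(2/3) = nQ / (1·√S) = 0.022 × 26.5 / (√0.001701) = 14.14.
At y = 1.9 m: A R^(2/3) = 11.23 — too small.
At y = 2.37 m: A R^(2/3) = 17.63 — too large.
At y = 2.13 m: A R^(2/3) = 14.15 — ≈ 14.14.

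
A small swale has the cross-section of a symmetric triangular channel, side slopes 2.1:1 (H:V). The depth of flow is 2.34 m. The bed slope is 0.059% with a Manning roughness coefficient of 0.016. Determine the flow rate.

Q = 18.1 m³/s

For a triangular section with side slope z = 2.1: A = zy² = 2.1×2.34² = 11.5 m²; P = 2y√(1+z²) = 2×2.34×2.326 = 10.89 m.
Hydraulic radius R = A/P = 11.5/10.89 = 1.056 m.
Manning's equation: Q = (1/n) A R^(2/3) S^(1/2) = (1/0.016) × 11.5 × 1.056^(2/3) × 0.00059^(1/2) = 18.1 m³/s.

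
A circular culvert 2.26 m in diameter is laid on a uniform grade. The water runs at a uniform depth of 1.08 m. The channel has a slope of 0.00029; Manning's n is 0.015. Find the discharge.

For a circular section of diameter D = 2.26 m at depth y = 1.08 m, the central angle is θ = 2 arccos(1 − 2y/D) = 3.053 rad. Then A = (D²/8)(θ − sin θ) = 1.893 m² and P = Dθ/2 = 3.45 m.
Hydraulic radius R = A/P = 1.893/3.45 = 0.5486 m.
Manning's equation: Q = (1/n) A R^(2/3) S^(1/2) = (1/0.015) × 1.893 × 0.5486^(2/3) × 0.00029^(1/2) = 1.44 m³/s.

Q = 1.44 m³/s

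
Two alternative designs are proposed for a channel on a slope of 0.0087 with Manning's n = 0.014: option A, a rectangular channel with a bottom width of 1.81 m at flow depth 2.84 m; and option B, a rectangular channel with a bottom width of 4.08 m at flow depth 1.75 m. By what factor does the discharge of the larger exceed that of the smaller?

1.72

Channel A: Flow area A = b·y = 1.81 × 2.84 = 5.14 m². Wetted perimeter P = b + 2y = 1.81 + 2×2.84 = 7.49 m. Hydraulic radius R = A/P = 5.14/7.49 = 0.6863 m. Q_A = (1/0.014)·5.14·0.6863^(2/3)·√0.0087 = 26.65 m³/s.
Channel B: Flow area A = b·y = 4.08 × 1.75 = 7.14 m². Wetted perimeter P = b + 2y = 4.08 + 2×1.75 = 7.58 m. Hydraulic radius R = A/P = 7.14/7.58 = 0.942 m. Q_B = (1/0.014)·7.14·0.942^(2/3)·√0.0087 = 45.71 m³/s.
The larger discharge is 45.71 m³/s and the smaller is 26.65 m³/s; the ratio is 1.72.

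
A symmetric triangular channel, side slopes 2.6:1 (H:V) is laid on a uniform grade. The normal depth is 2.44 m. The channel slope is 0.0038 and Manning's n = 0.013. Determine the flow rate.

Q = 80 m³/s

For a triangular section with side slope z = 2.6: A = zy² = 2.6×2.44² = 15.48 m²; P = 2y√(1+z²) = 2×2.44×2.786 = 13.59 m.
Hydraulic radius R = A/P = 15.48/13.59 = 1.139 m.
Manning's equation: Q = (1/n) A R^(2/3) S^(1/2) = (1/0.013) × 15.48 × 1.139^(2/3) × 0.0038^(1/2) = 80 m³/s.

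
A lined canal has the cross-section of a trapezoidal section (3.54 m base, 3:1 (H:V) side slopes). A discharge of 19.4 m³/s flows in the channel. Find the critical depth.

At critical depth, Q² T / (g A³) = 1, i.e. A³/T = Q²/g = 19.4²/9.81 = 38.36.
Trying y = 0.776 m: A³/T = 11.52 — short.
Trying y = 1.07 m: A³/T = 37.83 — ≈ 38.36.

y_c = 1.07 m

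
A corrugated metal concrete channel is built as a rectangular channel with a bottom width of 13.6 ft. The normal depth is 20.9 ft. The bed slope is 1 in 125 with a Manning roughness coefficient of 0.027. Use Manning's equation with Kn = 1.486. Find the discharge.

Q = 4160 ft³/s

Flow area A = b·y = 13.6 × 20.9 = 284.2 ft². Wetted perimeter P = b + 2y = 13.6 + 2×20.9 = 55.4 ft.
Hydraulic radius R = A/P = 284.2/55.4 = 5.131 ft.
Manning's equation: Q = (1.486/n) A R^(2/3) S^(1/2) = (1.486/0.027) × 284.2 × 5.131^(2/3) × 0.008^(1/2) = 4160 ft³/s.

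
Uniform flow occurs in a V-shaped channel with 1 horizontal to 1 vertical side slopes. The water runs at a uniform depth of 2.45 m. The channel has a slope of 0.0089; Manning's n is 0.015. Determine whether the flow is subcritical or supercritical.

supercritical

For a triangular section with side slope z = 1: A = zy² = 1×2.45² = 6.003 m²; P = 2y√(1+z²) = 2×2.45×1.414 = 6.93 m.
Hydraulic radius R = A/P = 6.003/6.93 = 0.8662 m.
V = (1/n) R^(2/3) √S = (1/0.015) × 0.8662^(2/3) × √0.0089 = 5.715 m/s. Hydraulic depth D_h = A/T = 6.003/4.9 = 1.225 m.
Froude number Fr = V/√(g·D_h) = 5.715/√(9.81×1.225) = 1.65, which is greater than 1, so the flow is supercritical.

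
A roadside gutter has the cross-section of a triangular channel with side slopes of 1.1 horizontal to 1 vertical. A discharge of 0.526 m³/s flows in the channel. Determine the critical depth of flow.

At critical depth, Q² T / (g A³) = 1, i.e. A³/T = Q²/g = 0.526²/9.81 = 0.0282.
At y = 0.634 m: A³/T = 0.06197 — high.
At y = 0.405 m: A³/T = 0.006592 — low.
At y = 0.542 m: A³/T = 0.0283 — ≈ 0.0282.

y_c = 0.542 m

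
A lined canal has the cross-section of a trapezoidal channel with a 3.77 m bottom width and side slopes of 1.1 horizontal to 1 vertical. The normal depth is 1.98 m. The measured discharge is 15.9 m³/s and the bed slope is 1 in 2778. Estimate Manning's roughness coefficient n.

With bottom width b = 3.77 m and side slope z = 1.1: A = (b + zy)y = (3.77 + 1.1×1.98)×1.98 = 11.78 m²; P = b + 2y√(1+z²) = 3.77 + 2×1.98×1.487 = 9.657 m.
Hydraulic radius R = A/P = 11.78/9.657 = 1.22 m.
Rearranging Manning's equation: n = (1/Q) A R^(2/3) S^(1/2) = (1/15.9) × 11.78 × 1.22^(2/3) × √0.00036 = 0.016.

n = 0.016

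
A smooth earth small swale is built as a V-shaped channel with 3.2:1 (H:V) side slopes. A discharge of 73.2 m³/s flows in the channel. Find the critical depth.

At critical depth, Q² T / (g A³) = 1, i.e. A³/T = Q²/g = 73.2²/9.81 = 546.2.
Trying y = 1.92 m: A³/T = 133.6 — low.
Trying y = 2.77 m: A³/T = 835 — high.
Trying y = 2.54 m: A³/T = 541.3 — ≈ 546.2.

y_c = 2.54 m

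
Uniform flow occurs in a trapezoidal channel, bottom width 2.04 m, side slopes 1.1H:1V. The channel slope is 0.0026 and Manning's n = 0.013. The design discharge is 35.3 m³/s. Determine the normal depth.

y_n = 2.02 m

Manning's equation rearranged: A R^(2/3) = nQ / (1·√S) = 0.013 × 35.3 / (√0.0026) = 9.
Try y = 2.58 m: A R^(2/3) = 14.96 — over.
Try y = 1.49 m: A R^(2/3) = 4.908 — short.
Try y = 2.02 m: A R^(2/3) = 9.007 — ≈ 9.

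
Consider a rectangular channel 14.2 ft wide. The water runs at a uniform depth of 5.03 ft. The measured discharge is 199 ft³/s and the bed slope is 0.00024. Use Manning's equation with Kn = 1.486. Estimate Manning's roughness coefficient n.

Flow area A = b·y = 14.2 × 5.03 = 71.43 ft². Wetted perimeter P = b + 2y = 14.2 + 2×5.03 = 24.26 ft.
Hydraulic radius R = A/P = 71.43/24.26 = 2.944 ft.
Rearranging Manning's equation: n = (1.486/Q) A R^(2/3) S^(1/2) = (1.486/199) × 71.43 × 2.944^(2/3) × √0.00024 = 0.017.

n = 0.017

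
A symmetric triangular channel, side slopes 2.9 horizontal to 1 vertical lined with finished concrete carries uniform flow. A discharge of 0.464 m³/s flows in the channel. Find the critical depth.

At critical depth, Q² T / (g A³) = 1, i.e. A³/T = Q²/g = 0.464²/9.81 = 0.02195.
Try y = 0.253 m: A³/T = 0.004359 — too small.
Try y = 0.35 m: A³/T = 0.02209 — close enough.

y_c = 0.35 m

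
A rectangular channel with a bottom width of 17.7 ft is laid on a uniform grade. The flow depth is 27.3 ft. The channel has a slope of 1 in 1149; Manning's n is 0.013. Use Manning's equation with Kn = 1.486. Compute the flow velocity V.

V = 12 ft/s

Flow area A = b·y = 17.7 × 27.3 = 483.2 ft². Wetted perimeter P = b + 2y = 17.7 + 2×27.3 = 72.3 ft.
Hydraulic radius R = A/P = 483.2/72.3 = 6.683 ft.
From Manning's equation, V = (1.486/n) R^(2/3) S^(1/2) = (1.486/0.013) × 6.683^(2/3) × 0.0008703^(1/2) = 12 ft/s.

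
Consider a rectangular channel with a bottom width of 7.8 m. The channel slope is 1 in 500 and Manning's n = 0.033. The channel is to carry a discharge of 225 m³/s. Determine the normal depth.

y_n = 10.6 m

Manning's equation rearranged: A R^(2/3) = nQ / (1·√S) = 0.033 × 225 / (√0.002) = 166.
At y = 9.35 m: A R^(2/3) = 143.2 — low.
At y = 12.4 m: A R^(2/3) = 199.7 — high.
At y = 10.6 m: A R^(2/3) = 166.2 — close enough.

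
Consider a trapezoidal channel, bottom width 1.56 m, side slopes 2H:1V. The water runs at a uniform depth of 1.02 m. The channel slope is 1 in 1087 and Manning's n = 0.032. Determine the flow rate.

With bottom width b = 1.56 m and side slope z = 2: A = (b + zy)y = (1.56 + 2×1.02)×1.02 = 3.672 m²; P = b + 2y√(1+z²) = 1.56 + 2×1.02×2.236 = 6.122 m.
Hydraulic radius R = A/P = 3.672/6.122 = 0.5998 m.
Manning's equation: Q = (1/n) A R^(2/3) S^(1/2) = (1/0.032) × 3.672 × 0.5998^(2/3) × 0.00092^(1/2) = 2.48 m³/s.

Q = 2.48 m³/s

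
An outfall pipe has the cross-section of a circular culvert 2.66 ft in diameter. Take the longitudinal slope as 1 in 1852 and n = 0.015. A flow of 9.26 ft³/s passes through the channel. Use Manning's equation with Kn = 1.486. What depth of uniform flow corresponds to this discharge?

Manning's equation rearranged: A R^(2/3) = nQ / (1.486·√S) = 0.015 × 9.26 / (1.486 × √0.00054) = 4.023.
At y = 1.82 ft: A R^(2/3) = 3.439 — low.
At y = 2.47 ft: A R^(2/3) = 4.551 — high.
At y = 2.07 ft: A R^(2/3) = 4.023 — matches.

y_n = 2.07 ft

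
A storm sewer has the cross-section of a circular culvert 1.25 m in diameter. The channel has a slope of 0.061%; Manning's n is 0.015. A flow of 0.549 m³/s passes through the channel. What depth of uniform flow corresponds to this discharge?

y_n = 0.691 m

Manning's equation rearranged: A R^(2/3) = nQ / (1·√S) = 0.015 × 0.549 / (√0.00061) = 0.3334.
At y = 0.869 m: A R^(2/3) = 0.4689 — too large.
At y = 0.557 m: A R^(2/3) = 0.2313 — too small.
At y = 0.691 m: A R^(2/3) = 0.3337 — close enough.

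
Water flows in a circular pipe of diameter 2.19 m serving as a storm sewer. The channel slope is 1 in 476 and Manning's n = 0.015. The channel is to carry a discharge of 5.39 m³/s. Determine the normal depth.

y_n = 1.35 m

Manning's equation rearranged: A R^(2/3) = nQ / (1·√S) = 0.015 × 5.39 / (√0.002101) = 1.764.
At y = 1.51 m: A R^(2/3) = 2.069 — high.
At y = 0.921 m: A R^(2/3) = 0.9305 — low.
At y = 1.35 m: A R^(2/3) = 1.764 — close enough.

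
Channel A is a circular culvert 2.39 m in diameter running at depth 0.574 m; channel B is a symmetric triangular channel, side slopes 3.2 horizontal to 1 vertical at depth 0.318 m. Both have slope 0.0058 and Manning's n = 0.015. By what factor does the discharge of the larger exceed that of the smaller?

Channel A: For a circular section of diameter D = 2.39 m at depth y = 0.574 m, the central angle is θ = 2 arccos(1 − 2y/D) = 2.049 rad. Then A = (D²/8)(θ − sin θ) = 0.8288 m² and P = Dθ/2 = 2.448 m. Hydraulic radius R = A/P = 0.8288/2.448 = 0.3385 m. Q_A = (1/0.015)·0.8288·0.3385^(2/3)·√0.0058 = 2.044 m³/s.
Channel B: For a triangular section with side slope z = 3.2: A = zy² = 3.2×0.318² = 0.3236 m²; P = 2y√(1+z²) = 2×0.318×3.353 = 2.132 m. Hydraulic radius R = A/P = 0.3236/2.132 = 0.1518 m. Q_B = (1/0.015)·0.3236·0.1518^(2/3)·√0.0058 = 0.4675 m³/s.
The larger discharge is 2.044 m³/s and the smaller is 0.4675 m³/s; the ratio is 4.37.

4.37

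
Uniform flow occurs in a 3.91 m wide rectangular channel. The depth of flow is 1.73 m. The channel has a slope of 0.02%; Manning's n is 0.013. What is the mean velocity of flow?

V = 1.03 m/s

Flow area A = b·y = 3.91 × 1.73 = 6.764 m². Wetted perimeter P = b + 2y = 3.91 + 2×1.73 = 7.37 m.
Hydraulic radius R = A/P = 6.764/7.37 = 0.9178 m.
From Manning's equation, V = (1/n) R^(2/3) S^(1/2) = (1/0.013) × 0.9178^(2/3) × 0.0002^(1/2) = 1.03 m/s.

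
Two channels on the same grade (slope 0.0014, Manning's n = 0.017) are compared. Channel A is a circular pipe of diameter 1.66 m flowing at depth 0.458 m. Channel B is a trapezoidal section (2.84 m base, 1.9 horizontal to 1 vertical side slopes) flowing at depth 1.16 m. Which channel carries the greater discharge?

channel B

Channel A: For a circular section of diameter D = 1.66 m at depth y = 0.458 m, the central angle is θ = 2 arccos(1 − 2y/D) = 2.212 rad. Then A = (D²/8)(θ − sin θ) = 0.4859 m² and P = Dθ/2 = 1.836 m. Hydraulic radius R = A/P = 0.4859/1.836 = 0.2647 m. Q_A = (1/0.017)·0.4859·0.2647^(2/3)·√0.0014 = 0.4409 m³/s.
Channel B: With bottom width b = 2.84 m and side slope z = 1.9: A = (b + zy)y = (2.84 + 1.9×1.16)×1.16 = 5.851 m²; P = b + 2y√(1+z²) = 2.84 + 2×1.16×2.147 = 7.821 m. Hydraulic radius R = A/P = 5.851/7.821 = 0.7481 m. Q_B = (1/0.017)·5.851·0.7481^(2/3)·√0.0014 = 10.61 m³/s.
Q_A = 0.4409 m³/s vs Q_B = 10.61 m³/s, so channel B carries more.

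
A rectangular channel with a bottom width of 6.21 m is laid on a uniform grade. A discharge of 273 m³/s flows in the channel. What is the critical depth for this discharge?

For a rectangular channel, critical depth y_c = (q²/g)^(1/3) where q = Q/b = 273/6.21 = 43.96 m²/s.
So y_c = (43.96²/9.81)^(1/3) = 5.82 m.

y_c = 5.82 m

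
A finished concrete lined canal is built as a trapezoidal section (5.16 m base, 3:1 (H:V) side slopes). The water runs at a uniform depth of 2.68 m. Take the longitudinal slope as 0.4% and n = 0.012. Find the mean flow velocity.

V = 7.21 m/s

With bottom width b = 5.16 m and side slope z = 3: A = (b + zy)y = (5.16 + 3×2.68)×2.68 = 35.38 m²; P = b + 2y√(1+z²) = 5.16 + 2×2.68×3.162 = 22.11 m.
Hydraulic radius R = A/P = 35.38/22.11 = 1.6 m.
From Manning's equation, V = (1/n) R^(2/3) S^(1/2) = (1/0.012) × 1.6^(2/3) × 0.004^(1/2) = 7.21 m/s.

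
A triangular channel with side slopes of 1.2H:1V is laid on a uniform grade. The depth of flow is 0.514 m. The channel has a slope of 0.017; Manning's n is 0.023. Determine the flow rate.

For a triangular section with side slope z = 1.2: A = zy² = 1.2×0.514² = 0.317 m²; P = 2y√(1+z²) = 2×0.514×1.562 = 1.606 m.
Hydraulic radius R = A/P = 0.317/1.606 = 0.1974 m.
Manning's equation: Q = (1/n) A R^(2/3) S^(1/2) = (1/0.023) × 0.317 × 0.1974^(2/3) × 0.017^(1/2) = 0.609 m³/s.

Q = 0.609 m³/s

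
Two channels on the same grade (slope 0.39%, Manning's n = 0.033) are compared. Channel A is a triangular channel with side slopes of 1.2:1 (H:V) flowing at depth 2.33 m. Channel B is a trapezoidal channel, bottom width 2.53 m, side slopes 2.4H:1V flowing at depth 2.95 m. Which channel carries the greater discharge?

channel B

Channel A: For a triangular section with side slope z = 1.2: A = zy² = 1.2×2.33² = 6.515 m²; P = 2y√(1+z²) = 2×2.33×1.562 = 7.279 m. Hydraulic radius R = A/P = 6.515/7.279 = 0.895 m. Q_A = (1/0.033)·6.515·0.895^(2/3)·√0.0039 = 11.45 m³/s.
Channel B: With bottom width b = 2.53 m and side slope z = 2.4: A = (b + zy)y = (2.53 + 2.4×2.95)×2.95 = 28.35 m²; P = b + 2y√(1+z²) = 2.53 + 2×2.95×2.6 = 17.87 m. Hydraulic radius R = A/P = 28.35/17.87 = 1.586 m. Q_B = (1/0.033)·28.35·1.586^(2/3)·√0.0039 = 72.98 m³/s.
Q_A = 11.45 m³/s vs Q_B = 72.98 m³/s, so channel B carries more.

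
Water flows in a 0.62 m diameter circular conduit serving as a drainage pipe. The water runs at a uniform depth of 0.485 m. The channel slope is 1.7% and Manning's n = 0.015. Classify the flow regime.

For a circular section of diameter D = 0.62 m at depth y = 0.485 m, the central angle is θ = 2 arccos(1 − 2y/D) = 4.341 rad. Then A = (D²/8)(θ − sin θ) = 0.2534 m² and P = Dθ/2 = 1.346 m.
Hydraulic radius R = A/P = 0.2534/1.346 = 0.1883 m.
V = (1/n) R^(2/3) √S = (1/0.015) × 0.1883^(2/3) × √0.017 = 2.855 m/s. Hydraulic depth D_h = A/T = 0.2534/0.5118 = 0.4951 m.
Froude number Fr = V/√(g·D_h) = 2.855/√(9.81×0.4951) = 1.3, which is greater than 1, so the flow is supercritical.

supercritical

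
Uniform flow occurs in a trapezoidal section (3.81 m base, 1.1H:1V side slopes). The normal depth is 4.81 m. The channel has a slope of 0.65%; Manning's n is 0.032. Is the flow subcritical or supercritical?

subcritical

With bottom width b = 3.81 m and side slope z = 1.1: A = (b + zy)y = (3.81 + 1.1×4.81)×4.81 = 43.78 m²; P = b + 2y√(1+z²) = 3.81 + 2×4.81×1.487 = 18.11 m.
Hydraulic radius R = A/P = 43.78/18.11 = 2.417 m.
V = (1/n) R^(2/3) √S = (1/0.032) × 2.417^(2/3) × √0.0065 = 4.538 m/s. Hydraulic depth D_h = A/T = 43.78/14.39 = 3.042 m.
Froude number Fr = V/√(g·D_h) = 4.538/√(9.81×3.042) = 0.831, which is less than 1, so the flow is subcritical.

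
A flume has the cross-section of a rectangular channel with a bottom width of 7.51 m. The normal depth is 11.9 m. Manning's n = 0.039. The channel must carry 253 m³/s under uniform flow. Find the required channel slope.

Flow area A = b·y = 7.51 × 11.9 = 89.37 m². Wetted perimeter P = b + 2y = 7.51 + 2×11.9 = 31.31 m.
Hydraulic radius R = A/P = 89.37/31.31 = 2.854 m.
From Manning's equation, S = [nQ / (1 A R^(2/3))]² = [0.039 × 253 / (1 × 89.37 × 2.854^(2/3))]² = 0.00301.

S = 0.00301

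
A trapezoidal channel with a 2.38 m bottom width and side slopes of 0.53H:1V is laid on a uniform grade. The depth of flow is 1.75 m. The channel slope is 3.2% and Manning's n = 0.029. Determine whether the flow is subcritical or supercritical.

supercritical

With bottom width b = 2.38 m and side slope z = 0.53: A = (b + zy)y = (2.38 + 0.53×1.75)×1.75 = 5.788 m²; P = b + 2y√(1+z²) = 2.38 + 2×1.75×1.132 = 6.341 m.
Hydraulic radius R = A/P = 5.788/6.341 = 0.9128 m.
V = (1/n) R^(2/3) √S = (1/0.029) × 0.9128^(2/3) × √0.032 = 5.804 m/s. Hydraulic depth D_h = A/T = 5.788/4.235 = 1.367 m.
Froude number Fr = V/√(g·D_h) = 5.804/√(9.81×1.367) = 1.59, which is greater than 1, so the flow is supercritical.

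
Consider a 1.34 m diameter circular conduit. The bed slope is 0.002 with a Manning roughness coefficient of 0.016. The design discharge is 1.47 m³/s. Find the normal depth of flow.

y_n = 0.885 m

Manning's equation rearranged: A R^(2/3) = nQ / (1·√S) = 0.016 × 1.47 / (√0.002) = 0.5259.
Trying y = 1.04 m: A R^(2/3) = 0.6445 — over.
Trying y = 0.755 m: A R^(2/3) = 0.4142 — short.
Trying y = 0.885 m: A R^(2/3) = 0.5263 — ≈ 0.5259.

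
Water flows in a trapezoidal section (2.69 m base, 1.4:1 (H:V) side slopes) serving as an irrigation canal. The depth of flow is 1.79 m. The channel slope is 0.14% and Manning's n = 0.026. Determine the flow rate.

With bottom width b = 2.69 m and side slope z = 1.4: A = (b + zy)y = (2.69 + 1.4×1.79)×1.79 = 9.301 m²; P = b + 2y√(1+z²) = 2.69 + 2×1.79×1.72 = 8.849 m.
Hydraulic radius R = A/P = 9.301/8.849 = 1.051 m.
Manning's equation: Q = (1/n) A R^(2/3) S^(1/2) = (1/0.026) × 9.301 × 1.051^(2/3) × 0.0014^(1/2) = 13.8 m³/s.

Q = 13.8 m³/s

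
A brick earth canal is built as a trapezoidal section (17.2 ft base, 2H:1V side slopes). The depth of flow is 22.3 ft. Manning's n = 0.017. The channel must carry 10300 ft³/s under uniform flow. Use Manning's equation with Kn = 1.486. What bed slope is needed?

S = 0.000273

With bottom width b = 17.2 ft and side slope z = 2: A = (b + zy)y = (17.2 + 2×22.3)×22.3 = 1378 ft²; P = b + 2y√(1+z²) = 17.2 + 2×22.3×2.236 = 116.9 ft.
Hydraulic radius R = A/P = 1378/116.9 = 11.79 ft.
From Manning's equation, S = [nQ / (1.486 A R^(2/3))]² = [0.017 × 10300 / (1.486 × 1378 × 11.79^(2/3))]² = 0.000273.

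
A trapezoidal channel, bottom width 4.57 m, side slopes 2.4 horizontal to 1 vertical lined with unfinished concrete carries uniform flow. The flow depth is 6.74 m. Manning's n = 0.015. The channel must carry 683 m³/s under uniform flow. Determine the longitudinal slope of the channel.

S = 0.000999

With bottom width b = 4.57 m and side slope z = 2.4: A = (b + zy)y = (4.57 + 2.4×6.74)×6.74 = 139.8 m²; P = b + 2y√(1+z²) = 4.57 + 2×6.74×2.6 = 39.62 m.
Hydraulic radius R = A/P = 139.8/39.62 = 3.529 m.
From Manning's equation, S = [nQ / (1 A R^(2/3))]² = [0.015 × 683 / (1 × 139.8 × 3.529^(2/3))]² = 0.000999.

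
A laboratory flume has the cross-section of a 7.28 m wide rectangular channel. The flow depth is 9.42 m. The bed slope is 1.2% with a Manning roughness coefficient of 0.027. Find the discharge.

Flow area A = b·y = 7.28 × 9.42 = 68.58 m². Wetted perimeter P = b + 2y = 7.28 + 2×9.42 = 26.12 m.
Hydraulic radius R = A/P = 68.58/26.12 = 2.625 m.
Manning's equation: Q = (1/n) A R^(2/3) S^(1/2) = (1/0.027) × 68.58 × 2.625^(2/3) × 0.012^(1/2) = 530 m³/s.

Q = 530 m³/s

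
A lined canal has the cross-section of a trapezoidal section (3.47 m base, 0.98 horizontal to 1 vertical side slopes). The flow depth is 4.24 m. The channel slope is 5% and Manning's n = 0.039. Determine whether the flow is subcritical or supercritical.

With bottom width b = 3.47 m and side slope z = 0.98: A = (b + zy)y = (3.47 + 0.98×4.24)×4.24 = 32.33 m²; P = b + 2y√(1+z²) = 3.47 + 2×4.24×1.4 = 15.34 m.
Hydraulic radius R = A/P = 32.33/15.34 = 2.107 m.
V = (1/n) R^(2/3) √S = (1/0.039) × 2.107^(2/3) × √0.05 = 9.424 m/s. Hydraulic depth D_h = A/T = 32.33/11.78 = 2.744 m.
Froude number Fr = V/√(g·D_h) = 9.424/√(9.81×2.744) = 1.82, which is greater than 1, so the flow is supercritical.

supercritical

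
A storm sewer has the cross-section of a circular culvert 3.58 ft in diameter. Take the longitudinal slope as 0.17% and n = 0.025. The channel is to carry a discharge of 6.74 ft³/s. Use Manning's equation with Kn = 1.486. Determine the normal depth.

Manning's equation rearranged: A R^(2/3) = nQ / (1.486·√S) = 0.025 × 6.74 / (1.486 × √0.0017) = 2.75.
Trying y = 1.45 ft: A R^(2/3) = 3.223 — too large.
Trying y = 1.08 ft: A R^(2/3) = 1.851 — too small.
Trying y = 1.33 ft: A R^(2/3) = 2.749 — matches.

y_n = 1.33 ft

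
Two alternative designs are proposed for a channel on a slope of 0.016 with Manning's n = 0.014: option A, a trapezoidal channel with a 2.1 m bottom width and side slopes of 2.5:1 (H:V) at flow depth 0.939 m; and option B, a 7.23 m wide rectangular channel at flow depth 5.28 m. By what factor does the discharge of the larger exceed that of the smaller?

Channel A: With bottom width b = 2.1 m and side slope z = 2.5: A = (b + zy)y = (2.1 + 2.5×0.939)×0.939 = 4.176 m²; P = b + 2y√(1+z²) = 2.1 + 2×0.939×2.693 = 7.157 m. Hydraulic radius R = A/P = 4.176/7.157 = 0.5835 m. Q_A = (1/0.014)·4.176·0.5835^(2/3)·√0.016 = 26.35 m³/s.
Channel B: Flow area A = b·y = 7.23 × 5.28 = 38.17 m². Wetted perimeter P = b + 2y = 7.23 + 2×5.28 = 17.79 m. Hydraulic radius R = A/P = 38.17/17.79 = 2.146 m. Q_B = (1/0.014)·38.17·2.146^(2/3)·√0.016 = 573.8 m³/s.
The larger discharge is 573.8 m³/s and the smaller is 26.35 m³/s; the ratio is 21.8.

21.8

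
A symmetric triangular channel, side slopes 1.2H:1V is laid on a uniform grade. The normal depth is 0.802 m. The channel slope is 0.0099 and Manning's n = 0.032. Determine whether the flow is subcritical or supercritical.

For a triangular section with side slope z = 1.2: A = zy² = 1.2×0.802² = 0.7718 m²; P = 2y√(1+z²) = 2×0.802×1.562 = 2.506 m.
Hydraulic radius R = A/P = 0.7718/2.506 = 0.3081 m.
V = (1/n) R^(2/3) √S = (1/0.032) × 0.3081^(2/3) × √0.0099 = 1.418 m/s. Hydraulic depth D_h = A/T = 0.7718/1.925 = 0.401 m.
Froude number Fr = V/√(g·D_h) = 1.418/√(9.81×0.401) = 0.715, which is less than 1, so the flow is subcritical.

subcritical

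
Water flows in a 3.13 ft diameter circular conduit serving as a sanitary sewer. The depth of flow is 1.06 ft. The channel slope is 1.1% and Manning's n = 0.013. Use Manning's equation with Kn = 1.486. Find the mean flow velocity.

V = 8.43 ft/s

For a circular section of diameter D = 3.13 ft at depth y = 1.06 ft, the central angle is θ = 2 arccos(1 − 2y/D) = 2.484 rad. Then A = (D²/8)(θ − sin θ) = 2.294 ft² and P = Dθ/2 = 3.888 ft.
Hydraulic radius R = A/P = 2.294/3.888 = 0.5901 ft.
From Manning's equation, V = (1.486/n) R^(2/3) S^(1/2) = (1.486/0.013) × 0.5901^(2/3) × 0.011^(1/2) = 8.43 ft/s.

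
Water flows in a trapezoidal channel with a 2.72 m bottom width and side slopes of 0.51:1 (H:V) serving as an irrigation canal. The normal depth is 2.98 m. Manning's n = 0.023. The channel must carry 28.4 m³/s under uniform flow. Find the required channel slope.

S = 0.0018

With bottom width b = 2.72 m and side slope z = 0.51: A = (b + zy)y = (2.72 + 0.51×2.98)×2.98 = 12.63 m²; P = b + 2y√(1+z²) = 2.72 + 2×2.98×1.123 = 9.41 m.
Hydraulic radius R = A/P = 12.63/9.41 = 1.343 m.
From Manning's equation, S = [nQ / (1 A R^(2/3))]² = [0.023 × 28.4 / (1 × 12.63 × 1.343^(2/3))]² = 0.0018.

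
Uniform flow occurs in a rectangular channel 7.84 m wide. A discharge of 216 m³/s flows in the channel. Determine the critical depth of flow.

For a rectangular channel, critical depth y_c = (q²/g)^(1/3) where q = Q/b = 216/7.84 = 27.55 m²/s.
So y_c = (27.55²/9.81)^(1/3) = 4.26 m.

y_c = 4.26 m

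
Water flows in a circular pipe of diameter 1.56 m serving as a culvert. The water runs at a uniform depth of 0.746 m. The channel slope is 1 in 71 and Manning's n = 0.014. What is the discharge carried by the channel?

For a circular section of diameter D = 1.56 m at depth y = 0.746 m, the central angle is θ = 2 arccos(1 − 2y/D) = 3.054 rad. Then A = (D²/8)(θ − sin θ) = 0.9026 m² and P = Dθ/2 = 2.382 m.
Hydraulic radius R = A/P = 0.9026/2.382 = 0.3789 m.
Manning's equation: Q = (1/n) A R^(2/3) S^(1/2) = (1/0.014) × 0.9026 × 0.3789^(2/3) × 0.01408^(1/2) = 4.01 m³/s.

Q = 4.01 m³/s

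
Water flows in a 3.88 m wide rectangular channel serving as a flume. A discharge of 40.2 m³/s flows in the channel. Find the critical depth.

For a rectangular channel, critical depth y_c = (q²/g)^(1/3) where q = Q/b = 40.2/3.88 = 10.36 m²/s.
So y_c = (10.36²/9.81)^(1/3) = 2.22 m.

y_c = 2.22 m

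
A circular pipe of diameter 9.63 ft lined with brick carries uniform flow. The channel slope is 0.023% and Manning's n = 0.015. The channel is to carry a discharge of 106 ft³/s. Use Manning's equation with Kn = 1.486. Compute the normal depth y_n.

Manning's equation rearranged: A R^(2/3) = nQ / (1.486·√S) = 0.015 × 106 / (1.486 × √0.00023) = 70.55.
At y = 6.2 ft: A R^(2/3) = 97.62 — too large.
At y = 3.57 ft: A R^(2/3) = 38.32 — too small.
At y = 5.04 ft: A R^(2/3) = 70.63 — ≈ 70.55.

y_n = 5.04 ft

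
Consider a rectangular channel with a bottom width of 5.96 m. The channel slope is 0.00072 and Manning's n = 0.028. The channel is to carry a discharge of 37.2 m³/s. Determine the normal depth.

Manning's equation rearranged: A R^(2/3) = nQ / (1·√S) = 0.028 × 37.2 / (√0.00072) = 38.82.
Trying y = 5.2 m: A R^(2/3) = 47.45 — high.
Trying y = 3.81 m: A R^(2/3) = 31.99 — low.
Trying y = 4.43 m: A R^(2/3) = 38.8 — ≈ 38.82.

y_n = 4.43 m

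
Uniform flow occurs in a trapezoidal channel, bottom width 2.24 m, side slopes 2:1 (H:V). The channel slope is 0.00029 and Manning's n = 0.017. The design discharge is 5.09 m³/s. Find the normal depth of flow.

Manning's equation rearranged: A R^(2/3) = nQ / (1·√S) = 0.017 × 5.09 / (√0.00029) = 5.081.
At y = 0.974 m: A R^(2/3) = 2.961 — too small.
At y = 1.27 m: A R^(2/3) = 5.085 — close enough.

y_n = 1.27 m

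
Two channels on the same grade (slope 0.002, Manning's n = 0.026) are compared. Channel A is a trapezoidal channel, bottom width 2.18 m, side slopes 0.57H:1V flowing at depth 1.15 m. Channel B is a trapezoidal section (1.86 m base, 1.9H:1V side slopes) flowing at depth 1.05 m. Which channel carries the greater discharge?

Channel A: With bottom width b = 2.18 m and side slope z = 0.57: A = (b + zy)y = (2.18 + 0.57×1.15)×1.15 = 3.261 m²; P = b + 2y√(1+z²) = 2.18 + 2×1.15×1.151 = 4.827 m. Hydraulic radius R = A/P = 3.261/4.827 = 0.6755 m. Q_A = (1/0.026)·3.261·0.6755^(2/3)·√0.002 = 4.318 m³/s.
Channel B: With bottom width b = 1.86 m and side slope z = 1.9: A = (b + zy)y = (1.86 + 1.9×1.05)×1.05 = 4.048 m²; P = b + 2y√(1+z²) = 1.86 + 2×1.05×2.147 = 6.369 m. Hydraulic radius R = A/P = 4.048/6.369 = 0.6356 m. Q_B = (1/0.026)·4.048·0.6356^(2/3)·√0.002 = 5.147 m³/s.
Q_A = 4.318 m³/s vs Q_B = 5.147 m³/s, so channel B carries more.

channel B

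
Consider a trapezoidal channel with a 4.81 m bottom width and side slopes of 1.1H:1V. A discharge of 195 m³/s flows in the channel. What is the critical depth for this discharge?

At critical depth, Q² T / (g A³) = 1, i.e. A³/T = Q²/g = 195²/9.81 = 3876.
Trying y = 4.44 m: A³/T = 5470 — over.
Trying y = 2.84 m: A³/T = 1035 — short.
Trying y = 4.06 m: A³/T = 3887 — matches.

y_c = 4.06 m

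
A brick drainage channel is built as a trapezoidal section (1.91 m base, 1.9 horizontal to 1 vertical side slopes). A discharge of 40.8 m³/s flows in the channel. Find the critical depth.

At critical depth, Q² T / (g A³) = 1, i.e. A³/T = Q²/g = 40.8²/9.81 = 169.7.
Try y = 1.76 m: A³/T = 91.96 — too small.
Try y = 2.59 m: A³/T = 471.2 — too large.
Try y = 2.04 m: A³/T = 170.2 — matches.

y_c = 2.04 m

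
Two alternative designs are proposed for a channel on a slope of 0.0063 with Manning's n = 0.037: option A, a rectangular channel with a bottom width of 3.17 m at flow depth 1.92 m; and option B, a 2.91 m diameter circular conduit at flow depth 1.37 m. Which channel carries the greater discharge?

Channel A: Flow area A = b·y = 3.17 × 1.92 = 6.086 m². Wetted perimeter P = b + 2y = 3.17 + 2×1.92 = 7.01 m. Hydraulic radius R = A/P = 6.086/7.01 = 0.8682 m. Q_A = (1/0.037)·6.086·0.8682^(2/3)·√0.0063 = 11.88 m³/s.
Channel B: For a circular section of diameter D = 2.91 m at depth y = 1.37 m, the central angle is θ = 2 arccos(1 − 2y/D) = 3.025 rad. Then A = (D²/8)(θ − sin θ) = 3.078 m² and P = Dθ/2 = 4.401 m. Hydraulic radius R = A/P = 3.078/4.401 = 0.6994 m. Q_B = (1/0.037)·3.078·0.6994^(2/3)·√0.0063 = 5.203 m³/s.
Q_A = 11.88 m³/s vs Q_B = 5.203 m³/s, so channel A carries more.

channel A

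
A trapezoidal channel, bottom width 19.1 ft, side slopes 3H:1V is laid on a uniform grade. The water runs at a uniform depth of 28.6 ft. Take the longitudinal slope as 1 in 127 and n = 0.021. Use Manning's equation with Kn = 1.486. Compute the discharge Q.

With bottom width b = 19.1 ft and side slope z = 3: A = (b + zy)y = (19.1 + 3×28.6)×28.6 = 3000 ft²; P = b + 2y√(1+z²) = 19.1 + 2×28.6×3.162 = 200 ft.
Hydraulic radius R = A/P = 3000/200 = 15 ft.
Manning's equation: Q = (1.486/n) A R^(2/3) S^(1/2) = (1.486/0.021) × 3000 × 15^(2/3) × 0.007874^(1/2) = 115000 ft³/s.

Q = 115000 ft³/s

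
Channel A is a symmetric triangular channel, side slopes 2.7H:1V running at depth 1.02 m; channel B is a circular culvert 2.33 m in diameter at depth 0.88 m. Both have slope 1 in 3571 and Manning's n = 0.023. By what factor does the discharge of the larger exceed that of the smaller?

1.91

Channel A: For a triangular section with side slope z = 2.7: A = zy² = 2.7×1.02² = 2.809 m²; P = 2y√(1+z²) = 2×1.02×2.879 = 5.874 m. Hydraulic radius R = A/P = 2.809/5.874 = 0.4783 m. Q_A = (1/0.023)·2.809·0.4783^(2/3)·√0.00028 = 1.25 m³/s.
Channel B: For a circular section of diameter D = 2.33 m at depth y = 0.88 m, the central angle is θ = 2 arccos(1 − 2y/D) = 2.647 rad. Then A = (D²/8)(θ − sin θ) = 1.475 m² and P = Dθ/2 = 3.084 m. Hydraulic radius R = A/P = 1.475/3.084 = 0.4781 m. Q_B = (1/0.023)·1.475·0.4781^(2/3)·√0.00028 = 0.656 m³/s.
The larger discharge is 1.25 m³/s and the smaller is 0.656 m³/s; the ratio is 1.91.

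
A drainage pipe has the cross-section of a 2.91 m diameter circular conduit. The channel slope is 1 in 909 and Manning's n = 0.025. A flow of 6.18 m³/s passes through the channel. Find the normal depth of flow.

y_n = 2.09 m

Manning's equation rearranged: A R^(2/3) = nQ / (1·√S) = 0.025 × 6.18 / (√0.0011) = 4.658.
Try y = 1.5 m: A R^(2/3) = 2.832 — low.
Try y = 2.38 m: A R^(2/3) = 5.369 — high.
Try y = 2.09 m: A R^(2/3) = 4.655 — matches.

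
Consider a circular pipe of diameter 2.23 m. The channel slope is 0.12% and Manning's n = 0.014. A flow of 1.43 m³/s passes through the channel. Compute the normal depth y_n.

Manning's equation rearranged: A R^(2/3) = nQ / (1·√S) = 0.014 × 1.43 / (√0.0012) = 0.5779.
At y = 0.884 m: A R^(2/3) = 0.877 — over.
At y = 0.572 m: A R^(2/3) = 0.3813 — short.
At y = 0.708 m: A R^(2/3) = 0.5779 — ≈ 0.5779.

y_n = 0.708 m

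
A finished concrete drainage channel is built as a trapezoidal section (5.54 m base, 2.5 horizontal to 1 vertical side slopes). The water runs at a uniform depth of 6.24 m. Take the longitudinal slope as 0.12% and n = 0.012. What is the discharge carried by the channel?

With bottom width b = 5.54 m and side slope z = 2.5: A = (b + zy)y = (5.54 + 2.5×6.24)×6.24 = 131.9 m²; P = b + 2y√(1+z²) = 5.54 + 2×6.24×2.693 = 39.14 m.
Hydraulic radius R = A/P = 131.9/39.14 = 3.37 m.
Manning's equation: Q = (1/n) A R^(2/3) S^(1/2) = (1/0.012) × 131.9 × 3.37^(2/3) × 0.0012^(1/2) = 856 m³/s.

Q = 856 m³/s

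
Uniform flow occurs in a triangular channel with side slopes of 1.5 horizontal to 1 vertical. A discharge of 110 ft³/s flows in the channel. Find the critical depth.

y_c = 3.2 ft

At critical depth, Q² T / (g A³) = 1, i.e. A³/T = Q²/g = 110²/32.2 = 375.8.
Try y = 2.86 ft: A³/T = 215.3 — low.
Try y = 3.2 ft: A³/T = 377.5 — matches.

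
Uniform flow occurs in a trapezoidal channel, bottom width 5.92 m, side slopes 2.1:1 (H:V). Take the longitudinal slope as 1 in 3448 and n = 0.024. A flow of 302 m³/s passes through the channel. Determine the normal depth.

Manning's equation rearranged: A R^(2/3) = nQ / (1·√S) = 0.024 × 302 / (√0.00029) = 425.6.
Try y = 8.81 m: A R^(2/3) = 594 — too large.
Try y = 6.5 m: A R^(2/3) = 294.2 — too small.
Try y = 7.64 m: A R^(2/3) = 426.2 — ≈ 425.6.

y_n = 7.64 m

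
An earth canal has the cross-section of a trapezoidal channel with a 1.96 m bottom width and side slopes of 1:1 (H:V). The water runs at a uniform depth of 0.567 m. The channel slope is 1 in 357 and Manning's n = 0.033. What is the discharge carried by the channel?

Q = 1.25 m³/s

With bottom width b = 1.96 m and side slope z = 1: A = (b + zy)y = (1.96 + 1×0.567)×0.567 = 1.433 m²; P = b + 2y√(1+z²) = 1.96 + 2×0.567×1.414 = 3.564 m.
Hydraulic radius R = A/P = 1.433/3.564 = 0.4021 m.
Manning's equation: Q = (1/n) A R^(2/3) S^(1/2) = (1/0.033) × 1.433 × 0.4021^(2/3) × 0.002801^(1/2) = 1.25 m³/s.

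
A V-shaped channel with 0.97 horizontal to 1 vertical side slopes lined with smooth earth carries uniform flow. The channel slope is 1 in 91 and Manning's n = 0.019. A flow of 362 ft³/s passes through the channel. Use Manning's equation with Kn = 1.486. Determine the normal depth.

Manning's equation rearranged: A R^(2/3) = nQ / (1.486·√S) = 0.019 × 362 / (1.486 × √0.01099) = 44.15.
Trying y = 4.44 ft: A R^(2/3) = 25.56 — short.
Trying y = 6.23 ft: A R^(2/3) = 63.08 — over.
Trying y = 5.45 ft: A R^(2/3) = 44.16 — close enough.

y_n = 5.45 ft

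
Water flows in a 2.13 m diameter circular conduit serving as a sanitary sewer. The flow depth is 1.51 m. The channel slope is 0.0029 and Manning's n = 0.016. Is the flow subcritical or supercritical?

subcritical

For a circular section of diameter D = 2.13 m at depth y = 1.51 m, the central angle is θ = 2 arccos(1 − 2y/D) = 4.004 rad. Then A = (D²/8)(θ − sin θ) = 2.701 m² and P = Dθ/2 = 4.264 m.
Hydraulic radius R = A/P = 2.701/4.264 = 0.6335 m.
V = (1/n) R^(2/3) √S = (1/0.016) × 0.6335^(2/3) × √0.0029 = 2.483 m/s. Hydraulic depth D_h = A/T = 2.701/1.935 = 1.396 m.
Froude number Fr = V/√(g·D_h) = 2.483/√(9.81×1.396) = 0.671, which is less than 1, so the flow is subcritical.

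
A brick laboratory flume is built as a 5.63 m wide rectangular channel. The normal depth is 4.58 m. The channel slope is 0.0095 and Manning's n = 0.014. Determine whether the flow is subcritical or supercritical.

Flow area A = b·y = 5.63 × 4.58 = 25.79 m². Wetted perimeter P = b + 2y = 5.63 + 2×4.58 = 14.79 m.
Hydraulic radius R = A/P = 25.79/14.79 = 1.743 m.
V = (1/n) R^(2/3) √S = (1/0.014) × 1.743^(2/3) × √0.0095 = 10.08 m/s. Hydraulic depth D_h = A/T = 25.79/5.63 = 4.58 m.
Froude number Fr = V/√(g·D_h) = 10.08/√(9.81×4.58) = 1.5, which is greater than 1, so the flow is supercritical.

supercritical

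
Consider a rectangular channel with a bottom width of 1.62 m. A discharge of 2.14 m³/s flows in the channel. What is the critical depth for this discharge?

For a rectangular channel, critical depth y_c = (q²/g)^(1/3) where q = Q/b = 2.14/1.62 = 1.321 m²/s.
So y_c = (1.321²/9.81)^(1/3) = 0.562 m.

y_c = 0.562 m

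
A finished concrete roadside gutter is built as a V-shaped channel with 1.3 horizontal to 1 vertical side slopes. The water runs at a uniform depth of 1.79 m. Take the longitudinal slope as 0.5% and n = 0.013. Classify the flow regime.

For a triangular section with side slope z = 1.3: A = zy² = 1.3×1.79² = 4.165 m²; P = 2y√(1+z²) = 2×1.79×1.64 = 5.872 m.
Hydraulic radius R = A/P = 4.165/5.872 = 0.7094 m.
V = (1/n) R^(2/3) √S = (1/0.013) × 0.7094^(2/3) × √0.005 = 4.326 m/s. Hydraulic depth D_h = A/T = 4.165/4.654 = 0.895 m.
Froude number Fr = V/√(g·D_h) = 4.326/√(9.81×0.895) = 1.46, which is greater than 1, so the flow is supercritical.

supercritical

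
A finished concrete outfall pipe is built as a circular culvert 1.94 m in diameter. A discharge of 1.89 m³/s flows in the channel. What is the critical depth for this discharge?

At critical depth, Q² T / (g A³) = 1, i.e. A³/T = Q²/g = 1.89²/9.81 = 0.3641.
At y = 0.484 m: A³/T = 0.1139 — too small.
At y = 0.733 m: A³/T = 0.5688 — too large.
At y = 0.653 m: A³/T = 0.3643 — matches.

y_c = 0.653 m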